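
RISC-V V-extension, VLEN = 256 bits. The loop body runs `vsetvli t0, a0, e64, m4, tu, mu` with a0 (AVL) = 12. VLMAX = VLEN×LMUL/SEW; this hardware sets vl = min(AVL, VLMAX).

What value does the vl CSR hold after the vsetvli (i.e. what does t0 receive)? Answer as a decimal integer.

VLMAX = VLEN×LMUL/SEW = 256×4/64 = 16
vl = min(AVL, VLMAX) = min(12, 16) = 12

vl = 12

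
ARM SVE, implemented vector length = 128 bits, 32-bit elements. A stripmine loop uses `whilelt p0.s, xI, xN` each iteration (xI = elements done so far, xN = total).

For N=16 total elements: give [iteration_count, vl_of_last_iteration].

register lanes = 128/32 = 4
N=16: ⌈16/4⌉ = 4 iters; last vl = 16 − 3×4 = 4

[iterations, last_vl] = [4, 4]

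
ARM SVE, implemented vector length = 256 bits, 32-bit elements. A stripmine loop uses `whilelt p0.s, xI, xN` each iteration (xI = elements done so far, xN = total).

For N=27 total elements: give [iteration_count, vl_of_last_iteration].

[iterations, last_vl] = [4, 3]

lane count: 256 div 32 = 8
27 elements at 8/iter → 4 passes, remainder 3 on the last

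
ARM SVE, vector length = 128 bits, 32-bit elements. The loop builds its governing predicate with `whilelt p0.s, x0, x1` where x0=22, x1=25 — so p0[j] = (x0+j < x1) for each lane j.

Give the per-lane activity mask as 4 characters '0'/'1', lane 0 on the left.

predicate = 1110

register lanes = 128/32 = 4
whilelt: lane j active iff 22+j < 25 → j < 3 → 3 active
bits (lane 0 leftmost): 1110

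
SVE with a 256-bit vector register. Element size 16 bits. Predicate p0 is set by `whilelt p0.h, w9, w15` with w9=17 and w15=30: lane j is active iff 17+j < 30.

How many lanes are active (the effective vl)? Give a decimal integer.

vl = 13

lane count: 256 div 16 = 16
active while 17+j < 30, i.e. j ∈ [0,13) capped at 16 ⇒ 13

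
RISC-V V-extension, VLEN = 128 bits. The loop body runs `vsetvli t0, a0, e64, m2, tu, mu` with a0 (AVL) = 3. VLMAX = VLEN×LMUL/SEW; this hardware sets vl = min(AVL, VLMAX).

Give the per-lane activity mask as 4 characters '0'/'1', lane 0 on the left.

predicate = 1110

VLMAX = (128 × 2) / 64 = 4 lanes
vl ← min(3, 4) = 3
bits (lane 0 leftmost): 1110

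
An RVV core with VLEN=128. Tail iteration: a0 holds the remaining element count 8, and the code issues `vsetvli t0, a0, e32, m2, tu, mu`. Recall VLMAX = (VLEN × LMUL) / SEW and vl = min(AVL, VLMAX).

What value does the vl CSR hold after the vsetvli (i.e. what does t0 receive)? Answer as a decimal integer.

vl = 8

VLMAX = (128 × 2) / 32 = 8 lanes
AVL=8 ≤ VLMAX=8, so vl = 8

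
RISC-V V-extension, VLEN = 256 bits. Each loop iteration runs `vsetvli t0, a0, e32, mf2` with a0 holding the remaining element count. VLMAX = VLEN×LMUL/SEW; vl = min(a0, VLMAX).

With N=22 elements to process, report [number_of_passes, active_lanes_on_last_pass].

VLMAX = (256 × 1/2) / 32 = 4 lanes
iterations = ceil(22/4) = 6; final-pass vl = 2

[iterations, last_vl] = [6, 2]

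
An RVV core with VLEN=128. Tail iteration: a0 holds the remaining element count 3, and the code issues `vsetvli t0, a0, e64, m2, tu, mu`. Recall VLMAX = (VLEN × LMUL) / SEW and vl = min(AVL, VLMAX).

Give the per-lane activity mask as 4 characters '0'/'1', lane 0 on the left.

lanes per group: 128·2/64 = 4
AVL=3 ≤ VLMAX=4, so vl = 3
bits (lane 0 leftmost): 1110

predicate = 1110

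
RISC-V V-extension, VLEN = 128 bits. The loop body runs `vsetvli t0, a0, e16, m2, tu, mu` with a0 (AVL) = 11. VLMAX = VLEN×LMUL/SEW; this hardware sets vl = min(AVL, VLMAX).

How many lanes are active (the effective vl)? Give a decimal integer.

vl = 11

VLMAX = VLEN×LMUL/SEW = 128×2/16 = 16
vl = min(AVL, VLMAX) = min(11, 16) = 11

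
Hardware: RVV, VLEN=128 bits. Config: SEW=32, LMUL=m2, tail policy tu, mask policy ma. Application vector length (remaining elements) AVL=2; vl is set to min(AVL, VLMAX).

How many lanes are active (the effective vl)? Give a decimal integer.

vl = 2

VLMAX = VLEN×LMUL/SEW = 128×2/32 = 8
vl = min(AVL, VLMAX) = min(2, 8) = 2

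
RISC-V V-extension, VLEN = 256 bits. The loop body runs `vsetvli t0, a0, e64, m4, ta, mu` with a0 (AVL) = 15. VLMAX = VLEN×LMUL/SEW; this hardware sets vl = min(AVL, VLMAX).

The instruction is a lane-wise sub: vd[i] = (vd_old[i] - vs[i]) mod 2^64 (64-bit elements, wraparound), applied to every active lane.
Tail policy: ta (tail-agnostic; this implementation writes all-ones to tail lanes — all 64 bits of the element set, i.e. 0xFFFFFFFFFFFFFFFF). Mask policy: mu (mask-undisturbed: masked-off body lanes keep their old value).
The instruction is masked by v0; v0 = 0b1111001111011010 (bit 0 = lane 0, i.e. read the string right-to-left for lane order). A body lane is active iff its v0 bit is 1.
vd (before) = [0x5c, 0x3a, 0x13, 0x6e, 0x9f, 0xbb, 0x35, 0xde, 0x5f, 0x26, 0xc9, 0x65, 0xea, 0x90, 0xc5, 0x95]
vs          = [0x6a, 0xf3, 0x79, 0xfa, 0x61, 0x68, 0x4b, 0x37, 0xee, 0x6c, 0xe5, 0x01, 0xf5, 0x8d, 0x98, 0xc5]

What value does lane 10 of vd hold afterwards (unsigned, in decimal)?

VLMAX = VLEN×LMUL/SEW = 256×4/64 = 16
vl ← min(15, 16) = 15
  i=0: mask-off/keep → 92
  i=1: sub(0x3a,0xf3) → 18446744073709551431
  i=2: mask-off/keep → 19
  i=3: sub(0x6e,0xfa) → 18446744073709551476
  i=4: sub(0x9f,0x61) → 62
  i=5: mask-off/keep → 187
  i=6: sub(0x35,0x4b) → 18446744073709551594
  i=7: sub(0xde,0x37) → 167
  i=8: sub(0x5f,0xee) → 18446744073709551473
  i=9: sub(0x26,0x6c) → 18446744073709551546
  i=10: mask-off/keep → 201
  i=11: mask-off/keep → 101
  i=12: sub(0xea,0xf5) → 18446744073709551605
  i=13: sub(0x90,0x8d) → 3
  i=14: sub(0xc5,0x98) → 45
  i=15: tail/ones → 18446744073709551615

vd[10] = 201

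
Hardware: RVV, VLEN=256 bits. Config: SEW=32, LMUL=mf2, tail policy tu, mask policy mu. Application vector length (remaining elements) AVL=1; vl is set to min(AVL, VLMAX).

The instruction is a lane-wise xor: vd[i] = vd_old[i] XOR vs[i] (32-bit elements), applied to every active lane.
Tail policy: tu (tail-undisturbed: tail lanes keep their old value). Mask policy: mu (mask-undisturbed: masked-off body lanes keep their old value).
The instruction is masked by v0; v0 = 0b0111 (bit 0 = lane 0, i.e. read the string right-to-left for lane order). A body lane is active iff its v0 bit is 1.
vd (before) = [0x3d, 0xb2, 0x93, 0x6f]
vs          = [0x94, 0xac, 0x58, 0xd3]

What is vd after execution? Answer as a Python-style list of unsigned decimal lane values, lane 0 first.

vd = [169, 178, 147, 111]

lanes per group: 256·1/2/32 = 4
vl ← min(1, 4) = 1
vd[0] xor(0x3d,0x94) -> 0xa9
vd[1] tail/keep -> 0xb2
vd[2] tail/keep -> 0x93
vd[3] tail/keep -> 0x6f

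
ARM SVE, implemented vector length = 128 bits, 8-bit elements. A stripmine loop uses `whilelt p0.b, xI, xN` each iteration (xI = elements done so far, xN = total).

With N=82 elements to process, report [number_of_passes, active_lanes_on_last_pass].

[iterations, last_vl] = [6, 2]

128-bit reg / 8-bit elem → 16 lanes
N=82: ⌈82/16⌉ = 6 iters; last vl = 82 − 5×16 = 2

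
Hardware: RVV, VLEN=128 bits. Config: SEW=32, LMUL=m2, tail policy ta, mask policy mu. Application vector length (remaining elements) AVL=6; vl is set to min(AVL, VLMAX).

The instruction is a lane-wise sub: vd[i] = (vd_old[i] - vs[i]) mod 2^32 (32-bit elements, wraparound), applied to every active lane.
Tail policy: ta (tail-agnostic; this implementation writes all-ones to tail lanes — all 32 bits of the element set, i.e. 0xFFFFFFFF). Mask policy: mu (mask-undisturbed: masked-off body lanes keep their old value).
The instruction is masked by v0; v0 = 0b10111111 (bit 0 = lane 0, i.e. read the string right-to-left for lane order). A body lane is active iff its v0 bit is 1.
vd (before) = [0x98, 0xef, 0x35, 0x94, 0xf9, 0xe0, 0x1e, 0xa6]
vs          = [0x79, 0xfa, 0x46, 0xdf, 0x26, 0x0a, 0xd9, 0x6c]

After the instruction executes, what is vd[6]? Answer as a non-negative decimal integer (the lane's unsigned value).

vd[6] = 4294967295

lanes per group: 128·2/32 = 8
vl = min(AVL, VLMAX) = min(6, 8) = 6
lane  0: sub(0x98,0x79) ⇒ 0x1f
lane  1: sub(0xef,0xfa) ⇒ 0xfffffff5
lane  2: sub(0x35,0x46) ⇒ 0xffffffef
lane  3: sub(0x94,0xdf) ⇒ 0xffffffb5
lane  4: sub(0xf9,0x26) ⇒ 0xd3
lane  5: sub(0xe0,0x0a) ⇒ 0xd6
lane  6: tail/ones ⇒ 0xffffffff
lane  7: tail/ones ⇒ 0xffffffff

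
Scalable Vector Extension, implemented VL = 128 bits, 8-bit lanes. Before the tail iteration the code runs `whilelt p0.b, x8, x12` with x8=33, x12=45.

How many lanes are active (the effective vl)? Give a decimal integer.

vl = 12

register lanes = 128/8 = 16
p0[j] = (33+j < 45); true for j=0..11 → 12 lanes set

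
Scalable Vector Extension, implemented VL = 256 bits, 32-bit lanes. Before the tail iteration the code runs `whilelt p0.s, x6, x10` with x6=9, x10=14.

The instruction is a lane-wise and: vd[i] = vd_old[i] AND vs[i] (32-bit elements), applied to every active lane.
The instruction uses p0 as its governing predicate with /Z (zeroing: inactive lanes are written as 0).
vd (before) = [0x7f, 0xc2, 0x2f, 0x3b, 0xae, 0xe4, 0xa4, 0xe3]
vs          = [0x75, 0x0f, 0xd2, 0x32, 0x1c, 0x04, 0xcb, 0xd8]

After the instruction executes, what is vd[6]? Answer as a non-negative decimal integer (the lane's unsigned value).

lane count: 256 div 32 = 8
whilelt: lane j active iff 9+j < 14 → j < 5 → 5 active
lane  0: and(0x7f,0x75) ⇒ 0x75
lane  1: and(0xc2,0x0f) ⇒ 0x02
lane  2: and(0x2f,0xd2) ⇒ 0x02
lane  3: and(0x3b,0x32) ⇒ 0x32
lane  4: and(0xae,0x1c) ⇒ 0x0c
lane  5: tail/zero ⇒ 0x00
lane  6: tail/zero ⇒ 0x00
lane  7: tail/zero ⇒ 0x00

vd[6] = 0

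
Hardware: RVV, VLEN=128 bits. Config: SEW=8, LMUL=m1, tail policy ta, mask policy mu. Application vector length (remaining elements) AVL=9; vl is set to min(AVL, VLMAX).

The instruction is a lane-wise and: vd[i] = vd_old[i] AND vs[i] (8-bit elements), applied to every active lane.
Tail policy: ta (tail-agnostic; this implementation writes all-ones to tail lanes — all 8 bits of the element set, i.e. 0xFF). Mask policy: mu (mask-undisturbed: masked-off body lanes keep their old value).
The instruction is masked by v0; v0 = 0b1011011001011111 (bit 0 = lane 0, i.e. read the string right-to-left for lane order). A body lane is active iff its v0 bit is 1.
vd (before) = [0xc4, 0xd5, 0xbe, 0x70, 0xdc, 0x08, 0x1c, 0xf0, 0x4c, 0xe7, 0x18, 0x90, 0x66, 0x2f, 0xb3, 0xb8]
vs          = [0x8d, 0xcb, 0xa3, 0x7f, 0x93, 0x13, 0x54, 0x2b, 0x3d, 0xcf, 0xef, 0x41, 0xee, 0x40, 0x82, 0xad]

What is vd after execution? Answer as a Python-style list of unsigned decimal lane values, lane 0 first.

VLMAX = VLEN×LMUL/SEW = 128×1/8 = 16
vl ← min(9, 16) = 9
  i=0: and(0xc4,0x8d) → 132
  i=1: and(0xd5,0xcb) → 193
  i=2: and(0xbe,0xa3) → 162
  i=3: and(0x70,0x7f) → 112
  i=4: and(0xdc,0x93) → 144
  i=5: mask-off/keep → 8
  i=6: and(0x1c,0x54) → 20
  i=7: mask-off/keep → 240
  i=8: mask-off/keep → 76
  i=9: tail/ones → 255
  i=10: tail/ones → 255
  i=11: tail/ones → 255
  i=12: tail/ones → 255
  i=13: tail/ones → 255
  i=14: tail/ones → 255
  i=15: tail/ones → 255

vd = [132, 193, 162, 112, 144, 8, 20, 240, 76, 255, 255, 255, 255, 255, 255, 255]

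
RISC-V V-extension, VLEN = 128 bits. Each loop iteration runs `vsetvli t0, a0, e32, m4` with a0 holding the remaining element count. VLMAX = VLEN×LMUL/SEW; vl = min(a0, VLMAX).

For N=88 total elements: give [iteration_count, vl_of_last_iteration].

[iterations, last_vl] = [6, 8]

VLMAX = VLEN×LMUL/SEW = 128×4/32 = 16
88 elements at 16/iter → 6 passes, remainder 8 on the last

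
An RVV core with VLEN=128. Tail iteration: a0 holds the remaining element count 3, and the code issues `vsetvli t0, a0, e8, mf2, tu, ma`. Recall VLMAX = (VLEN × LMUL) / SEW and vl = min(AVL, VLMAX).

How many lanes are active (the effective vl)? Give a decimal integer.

vl = 3

lanes per group: 128·1/2/8 = 8
vl ← min(3, 8) = 3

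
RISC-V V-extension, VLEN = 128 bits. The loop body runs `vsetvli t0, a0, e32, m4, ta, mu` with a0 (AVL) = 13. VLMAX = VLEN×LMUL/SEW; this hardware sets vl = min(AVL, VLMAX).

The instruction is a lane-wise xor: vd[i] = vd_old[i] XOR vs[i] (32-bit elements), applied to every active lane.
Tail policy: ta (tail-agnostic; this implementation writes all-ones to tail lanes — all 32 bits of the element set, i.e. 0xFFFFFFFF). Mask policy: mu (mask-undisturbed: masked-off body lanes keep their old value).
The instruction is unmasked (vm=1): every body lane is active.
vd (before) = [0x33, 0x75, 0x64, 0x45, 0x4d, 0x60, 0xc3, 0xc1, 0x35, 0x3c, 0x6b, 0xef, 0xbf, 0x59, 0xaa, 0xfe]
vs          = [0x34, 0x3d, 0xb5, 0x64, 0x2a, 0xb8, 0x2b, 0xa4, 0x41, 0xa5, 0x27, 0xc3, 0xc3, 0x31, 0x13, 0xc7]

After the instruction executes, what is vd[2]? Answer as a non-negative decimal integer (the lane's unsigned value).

VLMAX = VLEN×LMUL/SEW = 128×4/32 = 16
vl ← min(13, 16) = 13
  i=0: xor(0x33,0x34) → 7
  i=1: xor(0x75,0x3d) → 72
  i=2: xor(0x64,0xb5) → 209
  i=3: xor(0x45,0x64) → 33
  i=4: xor(0x4d,0x2a) → 103
  i=5: xor(0x60,0xb8) → 216
  i=6: xor(0xc3,0x2b) → 232
  i=7: xor(0xc1,0xa4) → 101
  i=8: xor(0x35,0x41) → 116
  i=9: xor(0x3c,0xa5) → 153
  i=10: xor(0x6b,0x27) → 76
  i=11: xor(0xef,0xc3) → 44
  i=12: xor(0xbf,0xc3) → 124
  i=13: tail/ones → 4294967295
  i=14: tail/ones → 4294967295
  i=15: tail/ones → 4294967295

vd[2] = 209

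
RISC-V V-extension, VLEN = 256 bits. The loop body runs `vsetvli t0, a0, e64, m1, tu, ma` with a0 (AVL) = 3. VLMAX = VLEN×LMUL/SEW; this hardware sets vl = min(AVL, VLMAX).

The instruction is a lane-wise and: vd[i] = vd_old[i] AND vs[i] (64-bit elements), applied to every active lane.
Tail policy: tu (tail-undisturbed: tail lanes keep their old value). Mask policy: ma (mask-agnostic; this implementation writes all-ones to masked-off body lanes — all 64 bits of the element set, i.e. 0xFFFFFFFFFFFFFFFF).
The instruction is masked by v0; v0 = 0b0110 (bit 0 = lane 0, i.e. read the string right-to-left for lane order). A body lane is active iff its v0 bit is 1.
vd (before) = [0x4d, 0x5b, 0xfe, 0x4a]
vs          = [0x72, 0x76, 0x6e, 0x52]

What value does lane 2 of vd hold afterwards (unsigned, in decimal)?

vd[2] = 110

VLMAX = (256 × 1) / 64 = 4 lanes
AVL=3 ≤ VLMAX=4, so vl = 3
[0] mask-off/ones = 0xffffffffffffffff
[1] and(0x5b,0x76) = 0x52
[2] and(0xfe,0x6e) = 0x6e
[3] tail/keep = 0x4a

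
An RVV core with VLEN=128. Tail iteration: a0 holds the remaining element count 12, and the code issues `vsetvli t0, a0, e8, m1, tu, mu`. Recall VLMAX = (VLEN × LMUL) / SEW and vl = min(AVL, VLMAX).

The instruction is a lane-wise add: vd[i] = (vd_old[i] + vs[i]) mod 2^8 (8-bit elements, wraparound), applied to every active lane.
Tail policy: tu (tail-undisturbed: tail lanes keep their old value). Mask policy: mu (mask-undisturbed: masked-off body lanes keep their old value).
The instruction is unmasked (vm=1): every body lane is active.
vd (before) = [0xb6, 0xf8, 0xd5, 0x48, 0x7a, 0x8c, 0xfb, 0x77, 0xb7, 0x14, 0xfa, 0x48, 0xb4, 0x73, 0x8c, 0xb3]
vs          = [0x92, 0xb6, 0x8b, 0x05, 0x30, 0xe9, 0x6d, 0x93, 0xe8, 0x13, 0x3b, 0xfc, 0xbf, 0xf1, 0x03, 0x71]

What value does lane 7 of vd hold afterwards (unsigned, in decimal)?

VLMAX = VLEN×LMUL/SEW = 128×1/8 = 16
AVL=12 ≤ VLMAX=16, so vl = 12
  i=0: add(0xb6,0x92) → 72
  i=1: add(0xf8,0xb6) → 174
  i=2: add(0xd5,0x8b) → 96
  i=3: add(0x48,0x05) → 77
  i=4: add(0x7a,0x30) → 170
  i=5: add(0x8c,0xe9) → 117
  i=6: add(0xfb,0x6d) → 104
  i=7: add(0x77,0x93) → 10
  i=8: add(0xb7,0xe8) → 159
  i=9: add(0x14,0x13) → 39
  i=10: add(0xfa,0x3b) → 53
  i=11: add(0x48,0xfc) → 68
  i=12: tail/keep → 180
  i=13: tail/keep → 115
  i=14: tail/keep → 140
  i=15: tail/keep → 179

vd[7] = 10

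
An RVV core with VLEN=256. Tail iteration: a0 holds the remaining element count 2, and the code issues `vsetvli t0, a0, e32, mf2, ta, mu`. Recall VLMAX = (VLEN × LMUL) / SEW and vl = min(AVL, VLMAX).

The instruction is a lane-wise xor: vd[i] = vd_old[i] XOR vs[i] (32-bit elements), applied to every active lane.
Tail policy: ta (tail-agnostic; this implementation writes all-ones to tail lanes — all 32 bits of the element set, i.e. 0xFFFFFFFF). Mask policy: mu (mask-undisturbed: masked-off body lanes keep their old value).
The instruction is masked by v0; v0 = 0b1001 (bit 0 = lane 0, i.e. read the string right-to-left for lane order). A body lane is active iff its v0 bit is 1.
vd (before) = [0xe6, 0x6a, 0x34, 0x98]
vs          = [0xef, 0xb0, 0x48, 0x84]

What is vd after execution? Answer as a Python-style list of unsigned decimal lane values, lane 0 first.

lanes per group: 256·1/2/32 = 4
AVL=2 ≤ VLMAX=4, so vl = 2
  i=0: xor(0xe6,0xef) → 9
  i=1: mask-off/keep → 106
  i=2: tail/ones → 4294967295
  i=3: tail/ones → 4294967295

vd = [9, 106, 4294967295, 4294967295]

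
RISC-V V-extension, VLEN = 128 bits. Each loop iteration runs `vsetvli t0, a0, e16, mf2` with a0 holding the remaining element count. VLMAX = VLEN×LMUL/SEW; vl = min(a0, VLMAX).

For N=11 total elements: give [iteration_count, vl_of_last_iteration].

VLMAX = VLEN×LMUL/SEW = 128×1/2/16 = 4
N=11: ⌈11/4⌉ = 3 iters; last vl = 11 − 2×4 = 3

[iterations, last_vl] = [3, 3]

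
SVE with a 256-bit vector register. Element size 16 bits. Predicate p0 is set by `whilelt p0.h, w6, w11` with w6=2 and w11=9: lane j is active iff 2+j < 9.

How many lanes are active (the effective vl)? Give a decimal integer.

lane count: 256 div 16 = 16
active while 2+j < 9, i.e. j ∈ [0,7) capped at 16 ⇒ 7

vl = 7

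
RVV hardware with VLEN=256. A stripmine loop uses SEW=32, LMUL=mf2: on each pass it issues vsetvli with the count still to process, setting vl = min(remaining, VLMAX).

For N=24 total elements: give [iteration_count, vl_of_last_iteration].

[iterations, last_vl] = [6, 4]

VLMAX = (256 × 1/2) / 32 = 4 lanes
24 elements at 4/iter → 6 passes, remainder 4 on the last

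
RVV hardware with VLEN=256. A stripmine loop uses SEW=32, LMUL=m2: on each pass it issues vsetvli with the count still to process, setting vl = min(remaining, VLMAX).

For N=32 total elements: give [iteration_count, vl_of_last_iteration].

[iterations, last_vl] = [2, 16]

VLMAX = VLEN×LMUL/SEW = 256×2/32 = 16
iterations = ceil(32/16) = 2; final-pass vl = 16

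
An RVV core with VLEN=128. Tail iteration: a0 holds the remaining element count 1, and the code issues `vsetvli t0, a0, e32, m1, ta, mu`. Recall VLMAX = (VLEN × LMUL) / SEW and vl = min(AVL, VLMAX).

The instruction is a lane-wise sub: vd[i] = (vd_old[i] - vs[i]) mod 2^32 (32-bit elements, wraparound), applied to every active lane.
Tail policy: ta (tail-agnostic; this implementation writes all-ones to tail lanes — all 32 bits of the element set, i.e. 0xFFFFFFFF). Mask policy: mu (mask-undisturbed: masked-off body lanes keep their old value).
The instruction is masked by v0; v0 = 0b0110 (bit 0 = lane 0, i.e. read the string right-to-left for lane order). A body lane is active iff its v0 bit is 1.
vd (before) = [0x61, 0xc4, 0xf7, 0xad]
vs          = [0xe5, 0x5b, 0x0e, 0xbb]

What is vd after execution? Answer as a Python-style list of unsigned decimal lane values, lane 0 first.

VLMAX = (128 × 1) / 32 = 4 lanes
vl ← min(1, 4) = 1
[0] mask-off/keep = 0x61
[1] tail/ones = 0xffffffff
[2] tail/ones = 0xffffffff
[3] tail/ones = 0xffffffff

vd = [97, 4294967295, 4294967295, 4294967295]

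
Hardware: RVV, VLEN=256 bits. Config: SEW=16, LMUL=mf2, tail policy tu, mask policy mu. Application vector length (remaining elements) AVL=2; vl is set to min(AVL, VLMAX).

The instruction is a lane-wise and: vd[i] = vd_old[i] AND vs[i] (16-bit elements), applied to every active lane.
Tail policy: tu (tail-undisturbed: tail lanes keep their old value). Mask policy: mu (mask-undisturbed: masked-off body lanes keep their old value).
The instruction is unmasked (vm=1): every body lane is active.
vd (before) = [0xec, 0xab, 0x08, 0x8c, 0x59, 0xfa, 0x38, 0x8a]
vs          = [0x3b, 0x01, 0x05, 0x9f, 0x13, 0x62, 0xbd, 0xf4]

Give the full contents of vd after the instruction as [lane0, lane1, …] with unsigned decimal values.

vd = [40, 1, 8, 140, 89, 250, 56, 138]

VLMAX = (256 × 1/2) / 16 = 8 lanes
AVL=2 ≤ VLMAX=8, so vl = 2
lane  0: and(0xec,0x3b) ⇒ 0x28
lane  1: and(0xab,0x01) ⇒ 0x01
lane  2: tail/keep ⇒ 0x08
lane  3: tail/keep ⇒ 0x8c
lane  4: tail/keep ⇒ 0x59
lane  5: tail/keep ⇒ 0xfa
lane  6: tail/keep ⇒ 0x38
lane  7: tail/keep ⇒ 0x8a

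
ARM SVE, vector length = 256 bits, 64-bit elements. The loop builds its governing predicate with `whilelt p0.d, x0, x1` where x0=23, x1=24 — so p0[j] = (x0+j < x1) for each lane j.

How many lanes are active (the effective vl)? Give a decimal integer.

256-bit reg / 64-bit elem → 4 lanes
whilelt: lane j active iff 23+j < 24 → j < 1 → 1 active

vl = 1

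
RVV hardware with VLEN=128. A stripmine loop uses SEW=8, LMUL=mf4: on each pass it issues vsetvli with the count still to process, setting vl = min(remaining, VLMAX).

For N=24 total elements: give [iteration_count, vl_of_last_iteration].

lanes per group: 128·1/4/8 = 4
iterations = ceil(24/4) = 6; final-pass vl = 4

[iterations, last_vl] = [6, 4]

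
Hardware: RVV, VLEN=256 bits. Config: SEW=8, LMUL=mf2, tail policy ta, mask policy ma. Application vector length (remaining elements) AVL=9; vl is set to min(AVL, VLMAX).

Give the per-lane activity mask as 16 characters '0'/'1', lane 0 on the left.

predicate = 1111111110000000

VLMAX = VLEN×LMUL/SEW = 256×1/2/8 = 16
vl = min(AVL, VLMAX) = min(9, 16) = 9
bits (lane 0 leftmost): 1111111110000000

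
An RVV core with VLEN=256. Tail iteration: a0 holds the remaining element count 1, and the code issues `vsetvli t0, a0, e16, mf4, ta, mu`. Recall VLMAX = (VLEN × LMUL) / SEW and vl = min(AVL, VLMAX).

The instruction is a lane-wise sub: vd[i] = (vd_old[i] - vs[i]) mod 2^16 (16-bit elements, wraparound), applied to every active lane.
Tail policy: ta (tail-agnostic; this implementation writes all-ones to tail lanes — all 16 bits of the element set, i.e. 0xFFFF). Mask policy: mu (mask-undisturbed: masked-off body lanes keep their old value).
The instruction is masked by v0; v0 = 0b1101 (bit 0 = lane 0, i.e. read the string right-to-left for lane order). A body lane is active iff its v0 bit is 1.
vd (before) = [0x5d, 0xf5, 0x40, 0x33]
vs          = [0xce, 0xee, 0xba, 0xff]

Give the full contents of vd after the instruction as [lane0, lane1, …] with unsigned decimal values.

vd = [65423, 65535, 65535, 65535]

VLMAX = VLEN×LMUL/SEW = 256×1/4/16 = 4
vl ← min(1, 4) = 1
  i=0: sub(0x5d,0xce) → 65423
  i=1: tail/ones → 65535
  i=2: tail/ones → 65535
  i=3: tail/ones → 65535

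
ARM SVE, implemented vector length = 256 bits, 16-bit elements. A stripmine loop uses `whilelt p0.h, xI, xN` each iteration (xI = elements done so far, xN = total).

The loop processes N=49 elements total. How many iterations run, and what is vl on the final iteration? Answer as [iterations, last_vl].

[iterations, last_vl] = [4, 1]

register lanes = 256/16 = 16
49 elements at 16/iter → 4 passes, remainder 1 on the last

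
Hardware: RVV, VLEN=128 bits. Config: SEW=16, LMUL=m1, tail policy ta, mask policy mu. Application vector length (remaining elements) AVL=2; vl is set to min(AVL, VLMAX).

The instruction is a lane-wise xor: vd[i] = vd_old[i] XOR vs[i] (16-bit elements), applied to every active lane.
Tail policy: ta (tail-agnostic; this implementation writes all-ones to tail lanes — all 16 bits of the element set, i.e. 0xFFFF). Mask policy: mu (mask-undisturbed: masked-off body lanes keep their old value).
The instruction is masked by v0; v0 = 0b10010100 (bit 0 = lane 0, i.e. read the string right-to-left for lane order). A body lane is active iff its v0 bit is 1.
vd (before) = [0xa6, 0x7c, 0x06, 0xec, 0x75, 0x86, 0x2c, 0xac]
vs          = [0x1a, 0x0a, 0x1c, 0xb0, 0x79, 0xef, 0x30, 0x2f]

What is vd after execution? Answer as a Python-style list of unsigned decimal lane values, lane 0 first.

VLMAX = VLEN×LMUL/SEW = 128×1/16 = 8
vl = min(AVL, VLMAX) = min(2, 8) = 2
lane  0: mask-off/keep ⇒ 0xa6
lane  1: mask-off/keep ⇒ 0x7c
lane  2: tail/ones ⇒ 0xffff
lane  3: tail/ones ⇒ 0xffff
lane  4: tail/ones ⇒ 0xffff
lane  5: tail/ones ⇒ 0xffff
lane  6: tail/ones ⇒ 0xffff
lane  7: tail/ones ⇒ 0xffff

vd = [166, 124, 65535, 65535, 65535, 65535, 65535, 65535]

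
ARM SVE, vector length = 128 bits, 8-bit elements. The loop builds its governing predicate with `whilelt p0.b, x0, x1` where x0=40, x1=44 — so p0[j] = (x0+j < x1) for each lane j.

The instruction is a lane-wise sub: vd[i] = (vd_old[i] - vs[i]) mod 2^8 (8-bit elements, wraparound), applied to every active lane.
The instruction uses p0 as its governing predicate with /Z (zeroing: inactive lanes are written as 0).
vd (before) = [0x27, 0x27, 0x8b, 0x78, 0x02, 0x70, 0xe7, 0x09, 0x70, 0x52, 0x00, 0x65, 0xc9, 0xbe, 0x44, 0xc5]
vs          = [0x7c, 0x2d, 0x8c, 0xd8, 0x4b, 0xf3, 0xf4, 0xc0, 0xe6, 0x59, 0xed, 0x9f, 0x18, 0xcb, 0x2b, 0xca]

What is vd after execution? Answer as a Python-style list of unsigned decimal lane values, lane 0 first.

128-bit reg / 8-bit elem → 16 lanes
active while 40+j < 44, i.e. j ∈ [0,4) capped at 16 ⇒ 4
lane  0: sub(0x27,0x7c) ⇒ 0xab
lane  1: sub(0x27,0x2d) ⇒ 0xfa
lane  2: sub(0x8b,0x8c) ⇒ 0xff
lane  3: sub(0x78,0xd8) ⇒ 0xa0
lane  4: tail/zero ⇒ 0x00
lane  5: tail/zero ⇒ 0x00
lane  6: tail/zero ⇒ 0x00
lane  7: tail/zero ⇒ 0x00
lane  8: tail/zero ⇒ 0x00
lane  9: tail/zero ⇒ 0x00
lane 10: tail/zero ⇒ 0x00
lane 11: tail/zero ⇒ 0x00
lane 12: tail/zero ⇒ 0x00
lane 13: tail/zero ⇒ 0x00
lane 14: tail/zero ⇒ 0x00
lane 15: tail/zero ⇒ 0x00

vd = [171, 250, 255, 160, 0, 0, 0, 0, 0, 0, 0, 0, 0, 0, 0, 0]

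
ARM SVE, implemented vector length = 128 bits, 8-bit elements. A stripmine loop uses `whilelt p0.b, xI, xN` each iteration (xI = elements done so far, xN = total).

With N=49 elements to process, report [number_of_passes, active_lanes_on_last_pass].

128-bit reg / 8-bit elem → 16 lanes
N=49: ⌈49/16⌉ = 4 iters; last vl = 49 − 3×16 = 1

[iterations, last_vl] = [4, 1]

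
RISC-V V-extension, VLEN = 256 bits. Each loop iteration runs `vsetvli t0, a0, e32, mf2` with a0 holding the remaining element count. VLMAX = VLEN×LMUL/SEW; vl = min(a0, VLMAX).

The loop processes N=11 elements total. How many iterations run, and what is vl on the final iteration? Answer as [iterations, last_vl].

VLMAX = (256 × 1/2) / 32 = 4 lanes
iterations = ceil(11/4) = 3; final-pass vl = 3

[iterations, last_vl] = [3, 3]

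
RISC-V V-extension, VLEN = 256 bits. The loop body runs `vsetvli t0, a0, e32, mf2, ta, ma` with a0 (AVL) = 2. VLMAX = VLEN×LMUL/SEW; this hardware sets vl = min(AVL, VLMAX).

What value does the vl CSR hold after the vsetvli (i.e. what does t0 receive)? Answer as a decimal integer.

vl = 2

VLMAX = VLEN×LMUL/SEW = 256×1/2/32 = 4
AVL=2 ≤ VLMAX=4, so vl = 2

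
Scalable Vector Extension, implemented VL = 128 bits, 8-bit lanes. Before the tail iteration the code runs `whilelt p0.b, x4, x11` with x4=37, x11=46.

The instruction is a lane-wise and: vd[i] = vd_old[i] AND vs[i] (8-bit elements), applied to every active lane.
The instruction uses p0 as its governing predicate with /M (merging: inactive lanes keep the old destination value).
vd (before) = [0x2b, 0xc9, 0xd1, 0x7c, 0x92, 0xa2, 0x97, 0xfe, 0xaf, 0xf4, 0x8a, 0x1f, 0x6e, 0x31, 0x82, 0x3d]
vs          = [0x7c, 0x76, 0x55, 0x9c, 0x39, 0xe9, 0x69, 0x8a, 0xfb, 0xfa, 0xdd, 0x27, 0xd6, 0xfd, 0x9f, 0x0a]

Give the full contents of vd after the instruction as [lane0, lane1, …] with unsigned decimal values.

vd = [40, 64, 81, 28, 16, 160, 1, 138, 171, 244, 138, 31, 110, 49, 130, 61]

register lanes = 128/8 = 16
p0[j] = (37+j < 46); true for j=0..8 → 9 lanes set
  i=0: and(0x2b,0x7c) → 40
  i=1: and(0xc9,0x76) → 64
  i=2: and(0xd1,0x55) → 81
  i=3: and(0x7c,0x9c) → 28
  i=4: and(0x92,0x39) → 16
  i=5: and(0xa2,0xe9) → 160
  i=6: and(0x97,0x69) → 1
  i=7: and(0xfe,0x8a) → 138
  i=8: and(0xaf,0xfb) → 171
  i=9: tail/keep → 244
  i=10: tail/keep → 138
  i=11: tail/keep → 31
  i=12: tail/keep → 110
  i=13: tail/keep → 49
  i=14: tail/keep → 130
  i=15: tail/keep → 61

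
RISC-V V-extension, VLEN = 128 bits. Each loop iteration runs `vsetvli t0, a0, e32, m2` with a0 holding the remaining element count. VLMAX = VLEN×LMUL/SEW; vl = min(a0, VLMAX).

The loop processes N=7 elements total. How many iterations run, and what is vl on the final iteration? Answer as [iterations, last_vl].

[iterations, last_vl] = [1, 7]

lanes per group: 128·2/32 = 8
7 elements at 8/iter → 1 passes, remainder 7 on the last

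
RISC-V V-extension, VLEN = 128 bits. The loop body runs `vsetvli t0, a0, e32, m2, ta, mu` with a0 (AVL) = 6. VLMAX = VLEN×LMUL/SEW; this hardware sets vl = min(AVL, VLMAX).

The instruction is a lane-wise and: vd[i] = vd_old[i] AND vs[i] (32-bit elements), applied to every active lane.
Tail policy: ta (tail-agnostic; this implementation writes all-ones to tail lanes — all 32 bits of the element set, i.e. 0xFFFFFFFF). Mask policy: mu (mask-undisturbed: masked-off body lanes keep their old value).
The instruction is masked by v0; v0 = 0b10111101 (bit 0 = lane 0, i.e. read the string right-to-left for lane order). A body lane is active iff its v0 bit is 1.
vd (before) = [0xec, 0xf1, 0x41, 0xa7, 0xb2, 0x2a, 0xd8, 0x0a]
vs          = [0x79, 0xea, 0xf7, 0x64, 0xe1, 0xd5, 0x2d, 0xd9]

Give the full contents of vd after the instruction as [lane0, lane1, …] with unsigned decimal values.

vd = [104, 241, 65, 36, 160, 0, 4294967295, 4294967295]

VLMAX = VLEN×LMUL/SEW = 128×2/32 = 8
AVL=6 ≤ VLMAX=8, so vl = 6
[0] and(0xec,0x79) = 0x68
[1] mask-off/keep = 0xf1
[2] and(0x41,0xf7) = 0x41
[3] and(0xa7,0x64) = 0x24
[4] and(0xb2,0xe1) = 0xa0
[5] and(0x2a,0xd5) = 0x00
[6] tail/ones = 0xffffffff
[7] tail/ones = 0xffffffff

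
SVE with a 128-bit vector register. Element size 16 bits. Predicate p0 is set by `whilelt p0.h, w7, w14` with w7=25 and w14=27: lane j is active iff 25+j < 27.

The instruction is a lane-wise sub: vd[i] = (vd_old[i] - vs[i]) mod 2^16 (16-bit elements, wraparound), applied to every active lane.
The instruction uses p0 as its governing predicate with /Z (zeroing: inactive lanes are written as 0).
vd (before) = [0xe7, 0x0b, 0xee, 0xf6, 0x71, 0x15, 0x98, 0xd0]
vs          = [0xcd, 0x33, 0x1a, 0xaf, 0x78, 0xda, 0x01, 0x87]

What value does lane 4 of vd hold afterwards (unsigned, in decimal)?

vd[4] = 0

register lanes = 128/16 = 8
whilelt: lane j active iff 25+j < 27 → j < 2 → 2 active
  i=0: sub(0xe7,0xcd) → 26
  i=1: sub(0x0b,0x33) → 65496
  i=2: tail/zero → 0
  i=3: tail/zero → 0
  i=4: tail/zero → 0
  i=5: tail/zero → 0
  i=6: tail/zero → 0
  i=7: tail/zero → 0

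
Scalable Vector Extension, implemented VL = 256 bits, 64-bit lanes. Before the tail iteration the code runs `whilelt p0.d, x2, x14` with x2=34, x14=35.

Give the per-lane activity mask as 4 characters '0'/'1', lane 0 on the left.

predicate = 1000

register lanes = 256/64 = 4
active while 34+j < 35, i.e. j ∈ [0,1) capped at 4 ⇒ 1
bits (lane 0 leftmost): 1000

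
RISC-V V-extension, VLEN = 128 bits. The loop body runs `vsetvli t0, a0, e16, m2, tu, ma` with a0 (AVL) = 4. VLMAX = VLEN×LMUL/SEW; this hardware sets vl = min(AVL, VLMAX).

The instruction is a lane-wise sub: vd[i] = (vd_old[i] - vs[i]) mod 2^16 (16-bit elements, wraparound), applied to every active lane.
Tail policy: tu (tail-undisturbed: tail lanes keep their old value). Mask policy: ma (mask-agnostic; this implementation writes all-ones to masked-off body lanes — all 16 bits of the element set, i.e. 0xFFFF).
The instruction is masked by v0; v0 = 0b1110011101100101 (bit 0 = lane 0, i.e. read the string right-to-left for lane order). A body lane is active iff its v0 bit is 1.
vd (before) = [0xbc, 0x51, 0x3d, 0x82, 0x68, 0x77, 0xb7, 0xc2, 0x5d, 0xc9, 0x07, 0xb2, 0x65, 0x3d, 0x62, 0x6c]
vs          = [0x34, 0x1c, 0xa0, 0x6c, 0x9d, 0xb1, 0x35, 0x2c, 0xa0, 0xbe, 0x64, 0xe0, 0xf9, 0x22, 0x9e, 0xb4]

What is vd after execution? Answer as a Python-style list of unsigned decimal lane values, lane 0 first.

VLMAX = (128 × 2) / 16 = 16 lanes
vl ← min(4, 16) = 4
  i=0: sub(0xbc,0x34) → 136
  i=1: mask-off/ones → 65535
  i=2: sub(0x3d,0xa0) → 65437
  i=3: mask-off/ones → 65535
  i=4: tail/keep → 104
  i=5: tail/keep → 119
  i=6: tail/keep → 183
  i=7: tail/keep → 194
  i=8: tail/keep → 93
  i=9: tail/keep → 201
  i=10: tail/keep → 7
  i=11: tail/keep → 178
  i=12: tail/keep → 101
  i=13: tail/keep → 61
  i=14: tail/keep → 98
  i=15: tail/keep → 108

vd = [136, 65535, 65437, 65535, 104, 119, 183, 194, 93, 201, 7, 178, 101, 61, 98, 108]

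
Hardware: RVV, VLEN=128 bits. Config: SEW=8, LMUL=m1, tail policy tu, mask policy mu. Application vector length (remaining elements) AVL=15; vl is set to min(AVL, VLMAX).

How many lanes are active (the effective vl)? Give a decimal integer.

vl = 15

VLMAX = VLEN×LMUL/SEW = 128×1/8 = 16
AVL=15 ≤ VLMAX=16, so vl = 15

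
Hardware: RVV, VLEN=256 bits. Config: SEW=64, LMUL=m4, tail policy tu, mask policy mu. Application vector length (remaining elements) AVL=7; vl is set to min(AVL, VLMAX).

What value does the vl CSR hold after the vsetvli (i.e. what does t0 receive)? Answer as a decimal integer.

VLMAX = (256 × 4) / 64 = 16 lanes
vl ← min(7, 16) = 7

vl = 7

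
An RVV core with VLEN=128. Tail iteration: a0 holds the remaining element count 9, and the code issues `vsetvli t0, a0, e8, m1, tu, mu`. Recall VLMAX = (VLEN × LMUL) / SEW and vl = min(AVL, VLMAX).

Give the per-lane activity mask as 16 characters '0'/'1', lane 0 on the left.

predicate = 1111111110000000

VLMAX = (128 × 1) / 8 = 16 lanes
vl = min(AVL, VLMAX) = min(9, 16) = 9
bits (lane 0 leftmost): 1111111110000000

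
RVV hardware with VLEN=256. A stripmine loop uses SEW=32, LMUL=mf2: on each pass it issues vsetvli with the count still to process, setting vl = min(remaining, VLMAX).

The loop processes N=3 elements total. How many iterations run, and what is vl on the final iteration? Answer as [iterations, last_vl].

[iterations, last_vl] = [1, 3]

VLMAX = VLEN×LMUL/SEW = 256×1/2/32 = 4
N=3: ⌈3/4⌉ = 1 iters; last vl = 3 − 0×4 = 3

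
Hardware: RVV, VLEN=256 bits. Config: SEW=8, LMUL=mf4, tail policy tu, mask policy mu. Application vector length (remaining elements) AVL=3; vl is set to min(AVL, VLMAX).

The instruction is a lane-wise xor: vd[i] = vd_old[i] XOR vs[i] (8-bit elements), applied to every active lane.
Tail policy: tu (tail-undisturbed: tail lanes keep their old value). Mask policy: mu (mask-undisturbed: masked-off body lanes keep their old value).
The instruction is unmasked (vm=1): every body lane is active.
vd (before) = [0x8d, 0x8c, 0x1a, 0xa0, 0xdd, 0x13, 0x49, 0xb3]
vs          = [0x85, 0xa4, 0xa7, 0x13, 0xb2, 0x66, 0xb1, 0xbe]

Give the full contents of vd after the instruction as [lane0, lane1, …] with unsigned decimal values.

vd = [8, 40, 189, 160, 221, 19, 73, 179]

VLMAX = (256 × 1/4) / 8 = 8 lanes
vl = min(AVL, VLMAX) = min(3, 8) = 3
  i=0: xor(0x8d,0x85) → 8
  i=1: xor(0x8c,0xa4) → 40
  i=2: xor(0x1a,0xa7) → 189
  i=3: tail/keep → 160
  i=4: tail/keep → 221
  i=5: tail/keep → 19
  i=6: tail/keep → 73
  i=7: tail/keep → 179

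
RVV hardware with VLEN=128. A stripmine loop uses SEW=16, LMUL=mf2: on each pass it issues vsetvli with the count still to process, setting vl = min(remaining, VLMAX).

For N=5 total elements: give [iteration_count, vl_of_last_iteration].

VLMAX = VLEN×LMUL/SEW = 128×1/2/16 = 4
5 elements at 4/iter → 2 passes, remainder 1 on the last

[iterations, last_vl] = [2, 1]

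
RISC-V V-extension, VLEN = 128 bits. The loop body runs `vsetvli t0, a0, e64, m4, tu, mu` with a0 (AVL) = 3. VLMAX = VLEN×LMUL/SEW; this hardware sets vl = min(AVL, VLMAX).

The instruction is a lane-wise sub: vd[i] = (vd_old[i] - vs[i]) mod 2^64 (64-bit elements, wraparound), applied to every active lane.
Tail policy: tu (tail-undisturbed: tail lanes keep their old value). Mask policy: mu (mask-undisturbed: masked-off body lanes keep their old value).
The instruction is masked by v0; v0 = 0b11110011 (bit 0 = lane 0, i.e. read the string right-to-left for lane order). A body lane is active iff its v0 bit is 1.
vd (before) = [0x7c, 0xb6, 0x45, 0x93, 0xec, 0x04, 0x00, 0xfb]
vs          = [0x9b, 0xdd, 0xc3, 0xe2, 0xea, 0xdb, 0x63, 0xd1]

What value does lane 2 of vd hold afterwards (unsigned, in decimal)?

VLMAX = VLEN×LMUL/SEW = 128×4/64 = 8
vl ← min(3, 8) = 3
vd[0] sub(0x7c,0x9b) -> 0xffffffffffffffe1
vd[1] sub(0xb6,0xdd) -> 0xffffffffffffffd9
vd[2] mask-off/keep -> 0x45
vd[3] tail/keep -> 0x93
vd[4] tail/keep -> 0xec
vd[5] tail/keep -> 0x04
vd[6] tail/keep -> 0x00
vd[7] tail/keep -> 0xfb

vd[2] = 69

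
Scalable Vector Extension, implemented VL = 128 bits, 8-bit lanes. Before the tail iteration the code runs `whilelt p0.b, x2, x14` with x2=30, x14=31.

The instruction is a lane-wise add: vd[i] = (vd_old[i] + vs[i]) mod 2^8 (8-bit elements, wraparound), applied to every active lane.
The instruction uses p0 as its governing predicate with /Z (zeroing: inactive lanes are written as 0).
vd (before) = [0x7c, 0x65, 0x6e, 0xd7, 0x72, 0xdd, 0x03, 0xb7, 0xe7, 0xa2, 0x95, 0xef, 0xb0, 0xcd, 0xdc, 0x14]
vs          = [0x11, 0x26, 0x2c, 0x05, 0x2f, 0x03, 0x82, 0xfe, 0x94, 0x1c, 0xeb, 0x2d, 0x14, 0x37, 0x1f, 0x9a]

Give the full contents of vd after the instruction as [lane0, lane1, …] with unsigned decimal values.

vd = [141, 0, 0, 0, 0, 0, 0, 0, 0, 0, 0, 0, 0, 0, 0, 0]

register lanes = 128/8 = 16
active while 30+j < 31, i.e. j ∈ [0,1) capped at 16 ⇒ 1
  i=0: add(0x7c,0x11) → 141
  i=1: tail/zero → 0
  i=2: tail/zero → 0
  i=3: tail/zero → 0
  i=4: tail/zero → 0
  i=5: tail/zero → 0
  i=6: tail/zero → 0
  i=7: tail/zero → 0
  i=8: tail/zero → 0
  i=9: tail/zero → 0
  i=10: tail/zero → 0
  i=11: tail/zero → 0
  i=12: tail/zero → 0
  i=13: tail/zero → 0
  i=14: tail/zero → 0
  i=15: tail/zero → 0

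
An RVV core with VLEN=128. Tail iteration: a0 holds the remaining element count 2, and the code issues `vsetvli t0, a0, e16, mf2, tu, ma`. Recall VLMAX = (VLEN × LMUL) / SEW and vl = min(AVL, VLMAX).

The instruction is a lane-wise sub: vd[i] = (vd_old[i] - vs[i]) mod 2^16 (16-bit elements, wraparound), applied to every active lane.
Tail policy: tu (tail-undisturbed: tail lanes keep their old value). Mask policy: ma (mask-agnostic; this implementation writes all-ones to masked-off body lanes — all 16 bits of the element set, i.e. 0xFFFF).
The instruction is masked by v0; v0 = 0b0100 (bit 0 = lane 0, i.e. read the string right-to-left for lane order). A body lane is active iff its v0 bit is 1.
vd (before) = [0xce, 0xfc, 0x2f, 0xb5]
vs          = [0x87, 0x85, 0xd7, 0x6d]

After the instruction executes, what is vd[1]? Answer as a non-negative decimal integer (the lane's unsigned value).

vd[1] = 65535

VLMAX = VLEN×LMUL/SEW = 128×1/2/16 = 4
AVL=2 ≤ VLMAX=4, so vl = 2
lane  0: mask-off/ones ⇒ 0xffff
lane  1: mask-off/ones ⇒ 0xffff
lane  2: tail/keep ⇒ 0x2f
lane  3: tail/keep ⇒ 0xb5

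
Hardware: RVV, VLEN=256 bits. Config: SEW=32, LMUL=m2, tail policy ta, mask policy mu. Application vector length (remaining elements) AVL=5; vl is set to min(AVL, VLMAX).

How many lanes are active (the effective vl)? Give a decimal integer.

vl = 5

lanes per group: 256·2/32 = 16
vl = min(AVL, VLMAX) = min(5, 16) = 5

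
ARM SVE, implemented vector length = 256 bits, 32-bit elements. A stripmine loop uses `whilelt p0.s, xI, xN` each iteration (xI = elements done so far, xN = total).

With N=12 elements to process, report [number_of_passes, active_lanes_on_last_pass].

[iterations, last_vl] = [2, 4]

lane count: 256 div 32 = 8
N=12: ⌈12/8⌉ = 2 iters; last vl = 12 − 1×8 = 4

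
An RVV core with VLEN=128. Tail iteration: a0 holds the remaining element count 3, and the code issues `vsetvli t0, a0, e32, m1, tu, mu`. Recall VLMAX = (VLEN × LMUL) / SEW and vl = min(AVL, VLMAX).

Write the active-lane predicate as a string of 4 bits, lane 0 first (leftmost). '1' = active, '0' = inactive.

VLMAX = (128 × 1) / 32 = 4 lanes
vl ← min(3, 4) = 3
bits (lane 0 leftmost): 1110

predicate = 1110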